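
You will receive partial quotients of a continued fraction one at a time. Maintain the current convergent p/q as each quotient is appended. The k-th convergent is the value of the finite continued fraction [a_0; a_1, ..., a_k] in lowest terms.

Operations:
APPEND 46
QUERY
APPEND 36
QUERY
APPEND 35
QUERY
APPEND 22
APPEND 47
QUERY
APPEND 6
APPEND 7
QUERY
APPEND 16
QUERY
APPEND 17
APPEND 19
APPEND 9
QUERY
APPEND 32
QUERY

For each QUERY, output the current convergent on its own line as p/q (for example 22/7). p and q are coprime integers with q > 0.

46/1
1657/36
58041/1261
60150314/1306827
2595413415/56388007
41888795083/910076852
123306247085819/2678954144120
3959421189207985/86022468884021

APPEND 46: p_0 = 46·1 + 0 = 46, q_0 = 46·0 + 1 = 1 → 46/1
APPEND 36: p_1 = 36·46 + 1 = 1657, q_1 = 36·1 + 0 = 36 → 1657/36
APPEND 35: p_2 = 35·1657 + 46 = 58041, q_2 = 35·36 + 1 = 1261 → 58041/1261
APPEND 22: p_3 = 22·58041 + 1657 = 1278559, q_3 = 22·1261 + 36 = 27778 → 1278559/27778
APPEND 47: p_4 = 47·1278559 + 58041 = 60150314, q_4 = 47·27778 + 1261 = 1306827 → 60150314/1306827
APPEND 6: p_5 = 6·60150314 + 1278559 = 362180443, q_5 = 6·1306827 + 27778 = 7868740 → 362180443/7868740
APPEND 7: p_6 = 7·362180443 + 60150314 = 2595413415, q_6 = 7·7868740 + 1306827 = 56388007 → 2595413415/56388007
APPEND 16: p_7 = 16·2595413415 + 362180443 = 41888795083, q_7 = 16·56388007 + 7868740 = 910076852 → 41888795083/910076852
APPEND 17: p_8 = 17·41888795083 + 2595413415 = 714704929826, q_8 = 17·910076852 + 56388007 = 15527694491 → 714704929826/15527694491
APPEND 19: p_9 = 19·714704929826 + 41888795083 = 13621282461777, q_9 = 19·15527694491 + 910076852 = 295936272181 → 13621282461777/295936272181
APPEND 9: p_10 = 9·13621282461777 + 714704929826 = 123306247085819, q_10 = 9·295936272181 + 15527694491 = 2678954144120 → 123306247085819/2678954144120
APPEND 32: p_11 = 32·123306247085819 + 13621282461777 = 3959421189207985, q_11 = 32·2678954144120 + 295936272181 = 86022468884021 → 3959421189207985/86022468884021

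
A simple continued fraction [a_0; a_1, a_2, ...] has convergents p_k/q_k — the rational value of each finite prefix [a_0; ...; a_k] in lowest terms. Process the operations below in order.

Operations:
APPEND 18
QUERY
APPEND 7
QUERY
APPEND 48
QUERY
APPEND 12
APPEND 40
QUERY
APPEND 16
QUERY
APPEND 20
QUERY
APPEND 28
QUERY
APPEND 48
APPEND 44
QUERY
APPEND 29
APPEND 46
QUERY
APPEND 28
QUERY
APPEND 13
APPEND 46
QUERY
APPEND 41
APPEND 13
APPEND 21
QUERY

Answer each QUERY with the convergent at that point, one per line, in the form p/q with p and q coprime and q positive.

18/1
127/7
6114/337
2945914/162377
47208119/2602083
947108294/52204037
26566240351/1464315119
56176138626599/3096394824075
75053846892186197/4136922699308579
2103138097128030029/115923701369868136
1263232197136730552433/69628595564719208098
14225190321429920869614691/784083896822013767994068

APPEND 18: p_0 = 18·1 + 0 = 18, q_0 = 18·0 + 1 = 1 → 18/1
APPEND 7: p_1 = 7·18 + 1 = 127, q_1 = 7·1 + 0 = 7 → 127/7
APPEND 48: p_2 = 48·127 + 18 = 6114, q_2 = 48·7 + 1 = 337 → 6114/337
APPEND 12: p_3 = 12·6114 + 127 = 73495, q_3 = 12·337 + 7 = 4051 → 73495/4051
APPEND 40: p_4 = 40·73495 + 6114 = 2945914, q_4 = 40·4051 + 337 = 162377 → 2945914/162377
APPEND 16: p_5 = 16·2945914 + 73495 = 47208119, q_5 = 16·162377 + 4051 = 2602083 → 47208119/2602083
APPEND 20: p_6 = 20·47208119 + 2945914 = 947108294, q_6 = 20·2602083 + 162377 = 52204037 → 947108294/52204037
APPEND 28: p_7 = 28·947108294 + 47208119 = 26566240351, q_7 = 28·52204037 + 2602083 = 1464315119 → 26566240351/1464315119
APPEND 48: p_8 = 48·26566240351 + 947108294 = 1276126645142, q_8 = 48·1464315119 + 52204037 = 70339329749 → 1276126645142/70339329749
APPEND 44: p_9 = 44·1276126645142 + 26566240351 = 56176138626599, q_9 = 44·70339329749 + 1464315119 = 3096394824075 → 56176138626599/3096394824075
APPEND 29: p_10 = 29·56176138626599 + 1276126645142 = 1630384146816513, q_10 = 29·3096394824075 + 70339329749 = 89865789227924 → 1630384146816513/89865789227924
APPEND 46: p_11 = 46·1630384146816513 + 56176138626599 = 75053846892186197, q_11 = 46·89865789227924 + 3096394824075 = 4136922699308579 → 75053846892186197/4136922699308579
APPEND 28: p_12 = 28·75053846892186197 + 1630384146816513 = 2103138097128030029, q_12 = 28·4136922699308579 + 89865789227924 = 115923701369868136 → 2103138097128030029/115923701369868136
APPEND 13: p_13 = 13·2103138097128030029 + 75053846892186197 = 27415849109556576574, q_13 = 13·115923701369868136 + 4136922699308579 = 1511145040507594347 → 27415849109556576574/1511145040507594347
APPEND 46: p_14 = 46·27415849109556576574 + 2103138097128030029 = 1263232197136730552433, q_14 = 46·1511145040507594347 + 115923701369868136 = 69628595564719208098 → 1263232197136730552433/69628595564719208098
APPEND 41: p_15 = 41·1263232197136730552433 + 27415849109556576574 = 51819935931715509226327, q_15 = 41·69628595564719208098 + 1511145040507594347 = 2856283563193995126365 → 51819935931715509226327/2856283563193995126365
APPEND 13: p_16 = 13·51819935931715509226327 + 1263232197136730552433 = 674922399309438350494684, q_16 = 13·2856283563193995126365 + 69628595564719208098 = 37201314917086655850843 → 674922399309438350494684/37201314917086655850843
APPEND 21: p_17 = 21·674922399309438350494684 + 51819935931715509226327 = 14225190321429920869614691, q_17 = 21·37201314917086655850843 + 2856283563193995126365 = 784083896822013767994068 → 14225190321429920869614691/784083896822013767994068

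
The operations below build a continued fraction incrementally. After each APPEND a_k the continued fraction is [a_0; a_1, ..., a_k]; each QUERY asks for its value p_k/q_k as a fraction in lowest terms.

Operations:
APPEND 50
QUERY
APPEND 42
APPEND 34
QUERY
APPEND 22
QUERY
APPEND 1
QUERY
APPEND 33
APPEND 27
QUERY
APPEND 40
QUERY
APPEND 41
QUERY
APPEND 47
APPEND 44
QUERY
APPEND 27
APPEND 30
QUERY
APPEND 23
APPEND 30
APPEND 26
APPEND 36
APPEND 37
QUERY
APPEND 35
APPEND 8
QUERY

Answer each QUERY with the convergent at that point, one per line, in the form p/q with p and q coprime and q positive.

50/1
71484/1429
1574749/31480
1646233/32909
1510958059/30204788
60494222798/1209308997
2481774092777/49611873665
5137452343758725/102700176208753
4169974967085825485/83359831926436243
100244532862485948240249676/2003937068428198653209361
28190371985333297345428817412/563539275220961877932524865

APPEND 50: p_0 = 50·1 + 0 = 50, q_0 = 50·0 + 1 = 1 → 50/1
APPEND 42: p_1 = 42·50 + 1 = 2101, q_1 = 42·1 + 0 = 42 → 2101/42
APPEND 34: p_2 = 34·2101 + 50 = 71484, q_2 = 34·42 + 1 = 1429 → 71484/1429
APPEND 22: p_3 = 22·71484 + 2101 = 1574749, q_3 = 22·1429 + 42 = 31480 → 1574749/31480
APPEND 1: p_4 = 1·1574749 + 71484 = 1646233, q_4 = 1·31480 + 1429 = 32909 → 1646233/32909
APPEND 33: p_5 = 33·1646233 + 1574749 = 55900438, q_5 = 33·32909 + 31480 = 1117477 → 55900438/1117477
APPEND 27: p_6 = 27·55900438 + 1646233 = 1510958059, q_6 = 27·1117477 + 32909 = 30204788 → 1510958059/30204788
APPEND 40: p_7 = 40·1510958059 + 55900438 = 60494222798, q_7 = 40·30204788 + 1117477 = 1209308997 → 60494222798/1209308997
APPEND 41: p_8 = 41·60494222798 + 1510958059 = 2481774092777, q_8 = 41·1209308997 + 30204788 = 49611873665 → 2481774092777/49611873665
APPEND 47: p_9 = 47·2481774092777 + 60494222798 = 116703876583317, q_9 = 47·49611873665 + 1209308997 = 2332967371252 → 116703876583317/2332967371252
APPEND 44: p_10 = 44·116703876583317 + 2481774092777 = 5137452343758725, q_10 = 44·2332967371252 + 49611873665 = 102700176208753 → 5137452343758725/102700176208753
APPEND 27: p_11 = 27·5137452343758725 + 116703876583317 = 138827917158068892, q_11 = 27·102700176208753 + 2332967371252 = 2775237725007583 → 138827917158068892/2775237725007583
APPEND 30: p_12 = 30·138827917158068892 + 5137452343758725 = 4169974967085825485, q_12 = 30·2775237725007583 + 102700176208753 = 83359831926436243 → 4169974967085825485/83359831926436243
APPEND 23: p_13 = 23·4169974967085825485 + 138827917158068892 = 96048252160132055047, q_13 = 23·83359831926436243 + 2775237725007583 = 1920051372033041172 → 96048252160132055047/1920051372033041172
APPEND 30: p_14 = 30·96048252160132055047 + 4169974967085825485 = 2885617539771047476895, q_14 = 30·1920051372033041172 + 83359831926436243 = 57684900992917671403 → 2885617539771047476895/57684900992917671403
APPEND 26: p_15 = 26·2885617539771047476895 + 96048252160132055047 = 75122104286207366454317, q_15 = 26·57684900992917671403 + 1920051372033041172 = 1501727477187892497650 → 75122104286207366454317/1501727477187892497650
APPEND 36: p_16 = 36·75122104286207366454317 + 2885617539771047476895 = 2707281371843236239832307, q_16 = 36·1501727477187892497650 + 57684900992917671403 = 54119874079757047586803 → 2707281371843236239832307/54119874079757047586803
APPEND 37: p_17 = 37·2707281371843236239832307 + 75122104286207366454317 = 100244532862485948240249676, q_17 = 37·54119874079757047586803 + 1501727477187892497650 = 2003937068428198653209361 → 100244532862485948240249676/2003937068428198653209361
APPEND 35: p_18 = 35·100244532862485948240249676 + 2707281371843236239832307 = 3511265931558851424648570967, q_18 = 35·2003937068428198653209361 + 54119874079757047586803 = 70191917269066709909914438 → 3511265931558851424648570967/70191917269066709909914438
APPEND 8: p_19 = 8·3511265931558851424648570967 + 100244532862485948240249676 = 28190371985333297345428817412, q_19 = 8·70191917269066709909914438 + 2003937068428198653209361 = 563539275220961877932524865 → 28190371985333297345428817412/563539275220961877932524865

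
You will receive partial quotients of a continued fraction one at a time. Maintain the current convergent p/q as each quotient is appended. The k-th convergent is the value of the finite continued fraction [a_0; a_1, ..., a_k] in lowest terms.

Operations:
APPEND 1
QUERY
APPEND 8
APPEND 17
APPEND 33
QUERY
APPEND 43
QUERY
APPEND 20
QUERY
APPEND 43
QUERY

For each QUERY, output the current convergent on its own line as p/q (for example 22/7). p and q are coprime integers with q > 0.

APPEND 1: p_0 = 1·1 + 0 = 1, q_0 = 1·0 + 1 = 1 → 1/1
APPEND 8: p_1 = 8·1 + 1 = 9, q_1 = 8·1 + 0 = 8 → 9/8
APPEND 17: p_2 = 17·9 + 1 = 154, q_2 = 17·8 + 1 = 137 → 154/137
APPEND 33: p_3 = 33·154 + 9 = 5091, q_3 = 33·137 + 8 = 4529 → 5091/4529
APPEND 43: p_4 = 43·5091 + 154 = 219067, q_4 = 43·4529 + 137 = 194884 → 219067/194884
APPEND 20: p_5 = 20·219067 + 5091 = 4386431, q_5 = 20·194884 + 4529 = 3902209 → 4386431/3902209
APPEND 43: p_6 = 43·4386431 + 219067 = 188835600, q_6 = 43·3902209 + 194884 = 167989871 → 188835600/167989871

1/1
5091/4529
219067/194884
4386431/3902209
188835600/167989871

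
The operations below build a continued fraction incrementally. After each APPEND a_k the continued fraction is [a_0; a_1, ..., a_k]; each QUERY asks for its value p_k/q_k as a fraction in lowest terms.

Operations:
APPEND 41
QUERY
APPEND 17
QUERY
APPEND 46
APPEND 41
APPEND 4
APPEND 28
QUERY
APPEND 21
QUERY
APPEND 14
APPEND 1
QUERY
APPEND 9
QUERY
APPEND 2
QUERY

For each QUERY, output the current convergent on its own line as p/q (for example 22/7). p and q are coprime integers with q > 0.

41/1
698/17
149925363/3651484
3153740000/76810427
47456025363/1155807889
471406513630/11481268463
990269052623/24118344815

APPEND 41: p_0 = 41·1 + 0 = 41, q_0 = 41·0 + 1 = 1 → 41/1
APPEND 17: p_1 = 17·41 + 1 = 698, q_1 = 17·1 + 0 = 17 → 698/17
APPEND 46: p_2 = 46·698 + 41 = 32149, q_2 = 46·17 + 1 = 783 → 32149/783
APPEND 41: p_3 = 41·32149 + 698 = 1318807, q_3 = 41·783 + 17 = 32120 → 1318807/32120
APPEND 4: p_4 = 4·1318807 + 32149 = 5307377, q_4 = 4·32120 + 783 = 129263 → 5307377/129263
APPEND 28: p_5 = 28·5307377 + 1318807 = 149925363, q_5 = 28·129263 + 32120 = 3651484 → 149925363/3651484
APPEND 21: p_6 = 21·149925363 + 5307377 = 3153740000, q_6 = 21·3651484 + 129263 = 76810427 → 3153740000/76810427
APPEND 14: p_7 = 14·3153740000 + 149925363 = 44302285363, q_7 = 14·76810427 + 3651484 = 1078997462 → 44302285363/1078997462
APPEND 1: p_8 = 1·44302285363 + 3153740000 = 47456025363, q_8 = 1·1078997462 + 76810427 = 1155807889 → 47456025363/1155807889
APPEND 9: p_9 = 9·47456025363 + 44302285363 = 471406513630, q_9 = 9·1155807889 + 1078997462 = 11481268463 → 471406513630/11481268463
APPEND 2: p_10 = 2·471406513630 + 47456025363 = 990269052623, q_10 = 2·11481268463 + 1155807889 = 24118344815 → 990269052623/24118344815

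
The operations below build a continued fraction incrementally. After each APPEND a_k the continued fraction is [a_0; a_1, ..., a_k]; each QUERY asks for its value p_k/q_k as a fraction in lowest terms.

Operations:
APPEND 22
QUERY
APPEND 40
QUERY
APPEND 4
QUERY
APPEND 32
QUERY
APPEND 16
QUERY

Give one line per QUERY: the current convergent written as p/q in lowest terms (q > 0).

22/1
881/40
3546/161
114353/5192
1833194/83233

APPEND 22: p_0 = 22·1 + 0 = 22, q_0 = 22·0 + 1 = 1 → 22/1
APPEND 40: p_1 = 40·22 + 1 = 881, q_1 = 40·1 + 0 = 40 → 881/40
APPEND 4: p_2 = 4·881 + 22 = 3546, q_2 = 4·40 + 1 = 161 → 3546/161
APPEND 32: p_3 = 32·3546 + 881 = 114353, q_3 = 32·161 + 40 = 5192 → 114353/5192
APPEND 16: p_4 = 16·114353 + 3546 = 1833194, q_4 = 16·5192 + 161 = 83233 → 1833194/83233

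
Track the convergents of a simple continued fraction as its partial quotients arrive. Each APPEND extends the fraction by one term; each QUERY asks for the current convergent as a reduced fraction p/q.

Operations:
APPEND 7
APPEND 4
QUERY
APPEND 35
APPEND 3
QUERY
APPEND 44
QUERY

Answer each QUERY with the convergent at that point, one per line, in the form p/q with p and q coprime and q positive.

29/4
3095/427
137202/18929

APPEND 7: p_0 = 7·1 + 0 = 7, q_0 = 7·0 + 1 = 1 → 7/1
APPEND 4: p_1 = 4·7 + 1 = 29, q_1 = 4·1 + 0 = 4 → 29/4
APPEND 35: p_2 = 35·29 + 7 = 1022, q_2 = 35·4 + 1 = 141 → 1022/141
APPEND 3: p_3 = 3·1022 + 29 = 3095, q_3 = 3·141 + 4 = 427 → 3095/427
APPEND 44: p_4 = 44·3095 + 1022 = 137202, q_4 = 44·427 + 141 = 18929 → 137202/18929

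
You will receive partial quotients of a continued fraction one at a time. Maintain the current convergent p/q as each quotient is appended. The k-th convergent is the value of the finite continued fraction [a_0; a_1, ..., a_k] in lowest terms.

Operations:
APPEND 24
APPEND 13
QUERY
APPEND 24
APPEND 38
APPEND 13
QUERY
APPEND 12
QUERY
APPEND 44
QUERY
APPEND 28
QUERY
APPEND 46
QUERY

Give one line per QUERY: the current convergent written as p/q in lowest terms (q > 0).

313/13
3734389/155104
45099349/1873155
1988105745/82573924
55712060209/2313943027
2564742875359/106523953166

APPEND 24: p_0 = 24·1 + 0 = 24, q_0 = 24·0 + 1 = 1 → 24/1
APPEND 13: p_1 = 13·24 + 1 = 313, q_1 = 13·1 + 0 = 13 → 313/13
APPEND 24: p_2 = 24·313 + 24 = 7536, q_2 = 24·13 + 1 = 313 → 7536/313
APPEND 38: p_3 = 38·7536 + 313 = 286681, q_3 = 38·313 + 13 = 11907 → 286681/11907
APPEND 13: p_4 = 13·286681 + 7536 = 3734389, q_4 = 13·11907 + 313 = 155104 → 3734389/155104
APPEND 12: p_5 = 12·3734389 + 286681 = 45099349, q_5 = 12·155104 + 11907 = 1873155 → 45099349/1873155
APPEND 44: p_6 = 44·45099349 + 3734389 = 1988105745, q_6 = 44·1873155 + 155104 = 82573924 → 1988105745/82573924
APPEND 28: p_7 = 28·1988105745 + 45099349 = 55712060209, q_7 = 28·82573924 + 1873155 = 2313943027 → 55712060209/2313943027
APPEND 46: p_8 = 46·55712060209 + 1988105745 = 2564742875359, q_8 = 46·2313943027 + 82573924 = 106523953166 → 2564742875359/106523953166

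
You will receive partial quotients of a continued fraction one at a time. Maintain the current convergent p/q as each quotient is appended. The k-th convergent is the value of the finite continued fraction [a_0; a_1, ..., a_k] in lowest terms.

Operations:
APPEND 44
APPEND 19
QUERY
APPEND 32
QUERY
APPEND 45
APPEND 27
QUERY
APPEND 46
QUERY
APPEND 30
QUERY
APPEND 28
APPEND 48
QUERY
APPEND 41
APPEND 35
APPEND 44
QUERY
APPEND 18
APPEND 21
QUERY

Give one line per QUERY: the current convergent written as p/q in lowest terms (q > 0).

837/19
26828/609
32645447/741057
1502898659/34116046
45119605217/1024222437
60758008152497/1379216747973
3843374202134359460/87245224613131487
1458471970768874815097/33107552892201754631

APPEND 44: p_0 = 44·1 + 0 = 44, q_0 = 44·0 + 1 = 1 → 44/1
APPEND 19: p_1 = 19·44 + 1 = 837, q_1 = 19·1 + 0 = 19 → 837/19
APPEND 32: p_2 = 32·837 + 44 = 26828, q_2 = 32·19 + 1 = 609 → 26828/609
APPEND 45: p_3 = 45·26828 + 837 = 1208097, q_3 = 45·609 + 19 = 27424 → 1208097/27424
APPEND 27: p_4 = 27·1208097 + 26828 = 32645447, q_4 = 27·27424 + 609 = 741057 → 32645447/741057
APPEND 46: p_5 = 46·32645447 + 1208097 = 1502898659, q_5 = 46·741057 + 27424 = 34116046 → 1502898659/34116046
APPEND 30: p_6 = 30·1502898659 + 32645447 = 45119605217, q_6 = 30·34116046 + 741057 = 1024222437 → 45119605217/1024222437
APPEND 28: p_7 = 28·45119605217 + 1502898659 = 1264851844735, q_7 = 28·1024222437 + 34116046 = 28712344282 → 1264851844735/28712344282
APPEND 48: p_8 = 48·1264851844735 + 45119605217 = 60758008152497, q_8 = 48·28712344282 + 1024222437 = 1379216747973 → 60758008152497/1379216747973
APPEND 41: p_9 = 41·60758008152497 + 1264851844735 = 2492343186097112, q_9 = 41·1379216747973 + 28712344282 = 56576599011175 → 2492343186097112/56576599011175
APPEND 35: p_10 = 35·2492343186097112 + 60758008152497 = 87292769521551417, q_10 = 35·56576599011175 + 1379216747973 = 1981560182139098 → 87292769521551417/1981560182139098
APPEND 44: p_11 = 44·87292769521551417 + 2492343186097112 = 3843374202134359460, q_11 = 44·1981560182139098 + 56576599011175 = 87245224613131487 → 3843374202134359460/87245224613131487
APPEND 18: p_12 = 18·3843374202134359460 + 87292769521551417 = 69268028407940021697, q_12 = 18·87245224613131487 + 1981560182139098 = 1572395603218505864 → 69268028407940021697/1572395603218505864
APPEND 21: p_13 = 21·69268028407940021697 + 3843374202134359460 = 1458471970768874815097, q_13 = 21·1572395603218505864 + 87245224613131487 = 33107552892201754631 → 1458471970768874815097/33107552892201754631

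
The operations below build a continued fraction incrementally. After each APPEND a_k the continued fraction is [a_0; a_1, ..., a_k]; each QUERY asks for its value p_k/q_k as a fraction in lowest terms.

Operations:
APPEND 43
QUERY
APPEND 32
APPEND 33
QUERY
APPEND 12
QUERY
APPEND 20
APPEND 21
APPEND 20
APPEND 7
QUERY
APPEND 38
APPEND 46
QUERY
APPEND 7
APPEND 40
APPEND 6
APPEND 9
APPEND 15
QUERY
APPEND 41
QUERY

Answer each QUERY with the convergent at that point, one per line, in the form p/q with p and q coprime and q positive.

43/1
45484/1057
547185/12716
32693051197/759751892
57393466491097/1333763388810
13498263315952730311/313685346504162838
554322182331169236847/12881860560091141935

APPEND 43: p_0 = 43·1 + 0 = 43, q_0 = 43·0 + 1 = 1 → 43/1
APPEND 32: p_1 = 32·43 + 1 = 1377, q_1 = 32·1 + 0 = 32 → 1377/32
APPEND 33: p_2 = 33·1377 + 43 = 45484, q_2 = 33·32 + 1 = 1057 → 45484/1057
APPEND 12: p_3 = 12·45484 + 1377 = 547185, q_3 = 12·1057 + 32 = 12716 → 547185/12716
APPEND 20: p_4 = 20·547185 + 45484 = 10989184, q_4 = 20·12716 + 1057 = 255377 → 10989184/255377
APPEND 21: p_5 = 21·10989184 + 547185 = 231320049, q_5 = 21·255377 + 12716 = 5375633 → 231320049/5375633
APPEND 20: p_6 = 20·231320049 + 10989184 = 4637390164, q_6 = 20·5375633 + 255377 = 107768037 → 4637390164/107768037
APPEND 7: p_7 = 7·4637390164 + 231320049 = 32693051197, q_7 = 7·107768037 + 5375633 = 759751892 → 32693051197/759751892
APPEND 38: p_8 = 38·32693051197 + 4637390164 = 1246973335650, q_8 = 38·759751892 + 107768037 = 28978339933 → 1246973335650/28978339933
APPEND 46: p_9 = 46·1246973335650 + 32693051197 = 57393466491097, q_9 = 46·28978339933 + 759751892 = 1333763388810 → 57393466491097/1333763388810
APPEND 7: p_10 = 7·57393466491097 + 1246973335650 = 403001238773329, q_10 = 7·1333763388810 + 28978339933 = 9365322061603 → 403001238773329/9365322061603
APPEND 40: p_11 = 40·403001238773329 + 57393466491097 = 16177443017424257, q_11 = 40·9365322061603 + 1333763388810 = 375946645852930 → 16177443017424257/375946645852930
APPEND 6: p_12 = 6·16177443017424257 + 403001238773329 = 97467659343318871, q_12 = 6·375946645852930 + 9365322061603 = 2265045197179183 → 97467659343318871/2265045197179183
APPEND 9: p_13 = 9·97467659343318871 + 16177443017424257 = 893386377107294096, q_13 = 9·2265045197179183 + 375946645852930 = 20761353420465577 → 893386377107294096/20761353420465577
APPEND 15: p_14 = 15·893386377107294096 + 97467659343318871 = 13498263315952730311, q_14 = 15·20761353420465577 + 2265045197179183 = 313685346504162838 → 13498263315952730311/313685346504162838
APPEND 41: p_15 = 41·13498263315952730311 + 893386377107294096 = 554322182331169236847, q_15 = 41·313685346504162838 + 20761353420465577 = 12881860560091141935 → 554322182331169236847/12881860560091141935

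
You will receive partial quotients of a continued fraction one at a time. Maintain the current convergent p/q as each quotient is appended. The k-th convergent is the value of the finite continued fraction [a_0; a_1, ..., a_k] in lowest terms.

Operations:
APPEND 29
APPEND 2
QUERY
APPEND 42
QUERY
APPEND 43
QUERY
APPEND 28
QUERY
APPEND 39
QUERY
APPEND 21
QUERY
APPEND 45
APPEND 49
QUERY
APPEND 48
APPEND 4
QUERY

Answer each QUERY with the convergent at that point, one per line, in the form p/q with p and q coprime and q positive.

59/2
2507/85
107860/3657
3022587/102481
117988753/4000416
2480786400/84111217
5478396247297/185745365086
1057777489235333/35864011482322

APPEND 29: p_0 = 29·1 + 0 = 29, q_0 = 29·0 + 1 = 1 → 29/1
APPEND 2: p_1 = 2·29 + 1 = 59, q_1 = 2·1 + 0 = 2 → 59/2
APPEND 42: p_2 = 42·59 + 29 = 2507, q_2 = 42·2 + 1 = 85 → 2507/85
APPEND 43: p_3 = 43·2507 + 59 = 107860, q_3 = 43·85 + 2 = 3657 → 107860/3657
APPEND 28: p_4 = 28·107860 + 2507 = 3022587, q_4 = 28·3657 + 85 = 102481 → 3022587/102481
APPEND 39: p_5 = 39·3022587 + 107860 = 117988753, q_5 = 39·102481 + 3657 = 4000416 → 117988753/4000416
APPEND 21: p_6 = 21·117988753 + 3022587 = 2480786400, q_6 = 21·4000416 + 102481 = 84111217 → 2480786400/84111217
APPEND 45: p_7 = 45·2480786400 + 117988753 = 111753376753, q_7 = 45·84111217 + 4000416 = 3789005181 → 111753376753/3789005181
APPEND 49: p_8 = 49·111753376753 + 2480786400 = 5478396247297, q_8 = 49·3789005181 + 84111217 = 185745365086 → 5478396247297/185745365086
APPEND 48: p_9 = 48·5478396247297 + 111753376753 = 263074773247009, q_9 = 48·185745365086 + 3789005181 = 8919566529309 → 263074773247009/8919566529309
APPEND 4: p_10 = 4·263074773247009 + 5478396247297 = 1057777489235333, q_10 = 4·8919566529309 + 185745365086 = 35864011482322 → 1057777489235333/35864011482322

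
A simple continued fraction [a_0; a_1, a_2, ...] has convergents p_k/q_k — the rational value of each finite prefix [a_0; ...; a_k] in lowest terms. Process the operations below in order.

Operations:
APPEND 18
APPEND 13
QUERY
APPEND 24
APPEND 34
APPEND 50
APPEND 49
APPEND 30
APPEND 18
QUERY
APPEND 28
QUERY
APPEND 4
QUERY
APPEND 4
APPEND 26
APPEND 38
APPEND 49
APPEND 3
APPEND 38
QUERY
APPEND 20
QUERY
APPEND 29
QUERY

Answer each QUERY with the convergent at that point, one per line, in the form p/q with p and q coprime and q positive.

APPEND 18: p_0 = 18·1 + 0 = 18, q_0 = 18·0 + 1 = 1 → 18/1
APPEND 13: p_1 = 13·18 + 1 = 235, q_1 = 13·1 + 0 = 13 → 235/13
APPEND 24: p_2 = 24·235 + 18 = 5658, q_2 = 24·13 + 1 = 313 → 5658/313
APPEND 34: p_3 = 34·5658 + 235 = 192607, q_3 = 34·313 + 13 = 10655 → 192607/10655
APPEND 50: p_4 = 50·192607 + 5658 = 9636008, q_4 = 50·10655 + 313 = 533063 → 9636008/533063
APPEND 49: p_5 = 49·9636008 + 192607 = 472356999, q_5 = 49·533063 + 10655 = 26130742 → 472356999/26130742
APPEND 30: p_6 = 30·472356999 + 9636008 = 14180345978, q_6 = 30·26130742 + 533063 = 784455323 → 14180345978/784455323
APPEND 18: p_7 = 18·14180345978 + 472356999 = 255718584603, q_7 = 18·784455323 + 26130742 = 14146326556 → 255718584603/14146326556
APPEND 28: p_8 = 28·255718584603 + 14180345978 = 7174300714862, q_8 = 28·14146326556 + 784455323 = 396881598891 → 7174300714862/396881598891
APPEND 4: p_9 = 4·7174300714862 + 255718584603 = 28952921444051, q_9 = 4·396881598891 + 14146326556 = 1601672722120 → 28952921444051/1601672722120
APPEND 4: p_10 = 4·28952921444051 + 7174300714862 = 122985986491066, q_10 = 4·1601672722120 + 396881598891 = 6803572487371 → 122985986491066/6803572487371
APPEND 26: p_11 = 26·122985986491066 + 28952921444051 = 3226588570211767, q_11 = 26·6803572487371 + 1601672722120 = 178494557393766 → 3226588570211767/178494557393766
APPEND 38: p_12 = 38·3226588570211767 + 122985986491066 = 122733351654538212, q_12 = 38·178494557393766 + 6803572487371 = 6789596753450479 → 122733351654538212/6789596753450479
APPEND 49: p_13 = 49·122733351654538212 + 3226588570211767 = 6017160819642584155, q_13 = 49·6789596753450479 + 178494557393766 = 332868735476467237 → 6017160819642584155/332868735476467237
APPEND 3: p_14 = 3·6017160819642584155 + 122733351654538212 = 18174215810582290677, q_14 = 3·332868735476467237 + 6789596753450479 = 1005395803182852190 → 18174215810582290677/1005395803182852190
APPEND 38: p_15 = 38·18174215810582290677 + 6017160819642584155 = 696637361621769629881, q_15 = 38·1005395803182852190 + 332868735476467237 = 38537909256424850457 → 696637361621769629881/38537909256424850457
APPEND 20: p_16 = 20·696637361621769629881 + 18174215810582290677 = 13950921448245974888297, q_16 = 20·38537909256424850457 + 1005395803182852190 = 771763580931679861330 → 13950921448245974888297/771763580931679861330
APPEND 29: p_17 = 29·13950921448245974888297 + 696637361621769629881 = 405273359360755041390494, q_17 = 29·771763580931679861330 + 38537909256424850457 = 22419681756275140829027 → 405273359360755041390494/22419681756275140829027

235/13
255718584603/14146326556
7174300714862/396881598891
28952921444051/1601672722120
696637361621769629881/38537909256424850457
13950921448245974888297/771763580931679861330
405273359360755041390494/22419681756275140829027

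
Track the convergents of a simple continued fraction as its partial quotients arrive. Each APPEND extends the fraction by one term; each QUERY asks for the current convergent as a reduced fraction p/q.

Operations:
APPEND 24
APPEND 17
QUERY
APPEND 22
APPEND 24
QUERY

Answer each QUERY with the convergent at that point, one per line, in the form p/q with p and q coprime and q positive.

APPEND 24: p_0 = 24·1 + 0 = 24, q_0 = 24·0 + 1 = 1 → 24/1
APPEND 17: p_1 = 17·24 + 1 = 409, q_1 = 17·1 + 0 = 17 → 409/17
APPEND 22: p_2 = 22·409 + 24 = 9022, q_2 = 22·17 + 1 = 375 → 9022/375
APPEND 24: p_3 = 24·9022 + 409 = 216937, q_3 = 24·375 + 17 = 9017 → 216937/9017

409/17
216937/9017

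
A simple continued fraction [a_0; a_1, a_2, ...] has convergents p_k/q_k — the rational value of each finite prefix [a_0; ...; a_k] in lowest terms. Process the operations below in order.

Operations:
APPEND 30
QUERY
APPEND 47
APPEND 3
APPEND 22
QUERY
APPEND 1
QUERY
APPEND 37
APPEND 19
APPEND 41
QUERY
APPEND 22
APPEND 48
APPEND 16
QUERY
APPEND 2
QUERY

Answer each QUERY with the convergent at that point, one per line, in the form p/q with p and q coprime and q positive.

30/1
95197/3171
99460/3313
2948747120/98222393
49989319910407/1665137913231
103098913298638/3434211740711

APPEND 30: p_0 = 30·1 + 0 = 30, q_0 = 30·0 + 1 = 1 → 30/1
APPEND 47: p_1 = 47·30 + 1 = 1411, q_1 = 47·1 + 0 = 47 → 1411/47
APPEND 3: p_2 = 3·1411 + 30 = 4263, q_2 = 3·47 + 1 = 142 → 4263/142
APPEND 22: p_3 = 22·4263 + 1411 = 95197, q_3 = 22·142 + 47 = 3171 → 95197/3171
APPEND 1: p_4 = 1·95197 + 4263 = 99460, q_4 = 1·3171 + 142 = 3313 → 99460/3313
APPEND 37: p_5 = 37·99460 + 95197 = 3775217, q_5 = 37·3313 + 3171 = 125752 → 3775217/125752
APPEND 19: p_6 = 19·3775217 + 99460 = 71828583, q_6 = 19·125752 + 3313 = 2392601 → 71828583/2392601
APPEND 41: p_7 = 41·71828583 + 3775217 = 2948747120, q_7 = 41·2392601 + 125752 = 98222393 → 2948747120/98222393
APPEND 22: p_8 = 22·2948747120 + 71828583 = 64944265223, q_8 = 22·98222393 + 2392601 = 2163285247 → 64944265223/2163285247
APPEND 48: p_9 = 48·64944265223 + 2948747120 = 3120273477824, q_9 = 48·2163285247 + 98222393 = 103935914249 → 3120273477824/103935914249
APPEND 16: p_10 = 16·3120273477824 + 64944265223 = 49989319910407, q_10 = 16·103935914249 + 2163285247 = 1665137913231 → 49989319910407/1665137913231
APPEND 2: p_11 = 2·49989319910407 + 3120273477824 = 103098913298638, q_11 = 2·1665137913231 + 103935914249 = 3434211740711 → 103098913298638/3434211740711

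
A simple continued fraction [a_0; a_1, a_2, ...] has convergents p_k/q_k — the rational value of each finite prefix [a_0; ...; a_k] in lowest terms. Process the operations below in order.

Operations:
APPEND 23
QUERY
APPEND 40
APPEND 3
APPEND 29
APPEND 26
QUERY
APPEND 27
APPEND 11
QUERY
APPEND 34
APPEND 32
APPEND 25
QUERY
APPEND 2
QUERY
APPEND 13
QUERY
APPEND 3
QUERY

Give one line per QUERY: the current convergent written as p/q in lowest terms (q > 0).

23/1
2127376/92395
634856913/27572749
17351638805934/753606634405
35396477457869/1537319935319
477505845758231/20738765793552
1467914014732562/63753617315975

APPEND 23: p_0 = 23·1 + 0 = 23, q_0 = 23·0 + 1 = 1 → 23/1
APPEND 40: p_1 = 40·23 + 1 = 921, q_1 = 40·1 + 0 = 40 → 921/40
APPEND 3: p_2 = 3·921 + 23 = 2786, q_2 = 3·40 + 1 = 121 → 2786/121
APPEND 29: p_3 = 29·2786 + 921 = 81715, q_3 = 29·121 + 40 = 3549 → 81715/3549
APPEND 26: p_4 = 26·81715 + 2786 = 2127376, q_4 = 26·3549 + 121 = 92395 → 2127376/92395
APPEND 27: p_5 = 27·2127376 + 81715 = 57520867, q_5 = 27·92395 + 3549 = 2498214 → 57520867/2498214
APPEND 11: p_6 = 11·57520867 + 2127376 = 634856913, q_6 = 11·2498214 + 92395 = 27572749 → 634856913/27572749
APPEND 34: p_7 = 34·634856913 + 57520867 = 21642655909, q_7 = 34·27572749 + 2498214 = 939971680 → 21642655909/939971680
APPEND 32: p_8 = 32·21642655909 + 634856913 = 693199846001, q_8 = 32·939971680 + 27572749 = 30106666509 → 693199846001/30106666509
APPEND 25: p_9 = 25·693199846001 + 21642655909 = 17351638805934, q_9 = 25·30106666509 + 939971680 = 753606634405 → 17351638805934/753606634405
APPEND 2: p_10 = 2·17351638805934 + 693199846001 = 35396477457869, q_10 = 2·753606634405 + 30106666509 = 1537319935319 → 35396477457869/1537319935319
APPEND 13: p_11 = 13·35396477457869 + 17351638805934 = 477505845758231, q_11 = 13·1537319935319 + 753606634405 = 20738765793552 → 477505845758231/20738765793552
APPEND 3: p_12 = 3·477505845758231 + 35396477457869 = 1467914014732562, q_12 = 3·20738765793552 + 1537319935319 = 63753617315975 → 1467914014732562/63753617315975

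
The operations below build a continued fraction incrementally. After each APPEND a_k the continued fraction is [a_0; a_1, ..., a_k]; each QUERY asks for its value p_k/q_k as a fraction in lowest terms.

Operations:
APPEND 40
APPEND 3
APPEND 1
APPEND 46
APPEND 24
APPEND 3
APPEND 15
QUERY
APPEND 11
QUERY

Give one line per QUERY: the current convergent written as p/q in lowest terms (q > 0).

8430119/209437
93281263/2317470

APPEND 40: p_0 = 40·1 + 0 = 40, q_0 = 40·0 + 1 = 1 → 40/1
APPEND 3: p_1 = 3·40 + 1 = 121, q_1 = 3·1 + 0 = 3 → 121/3
APPEND 1: p_2 = 1·121 + 40 = 161, q_2 = 1·3 + 1 = 4 → 161/4
APPEND 46: p_3 = 46·161 + 121 = 7527, q_3 = 46·4 + 3 = 187 → 7527/187
APPEND 24: p_4 = 24·7527 + 161 = 180809, q_4 = 24·187 + 4 = 4492 → 180809/4492
APPEND 3: p_5 = 3·180809 + 7527 = 549954, q_5 = 3·4492 + 187 = 13663 → 549954/13663
APPEND 15: p_6 = 15·549954 + 180809 = 8430119, q_6 = 15·13663 + 4492 = 209437 → 8430119/209437
APPEND 11: p_7 = 11·8430119 + 549954 = 93281263, q_7 = 11·209437 + 13663 = 2317470 → 93281263/2317470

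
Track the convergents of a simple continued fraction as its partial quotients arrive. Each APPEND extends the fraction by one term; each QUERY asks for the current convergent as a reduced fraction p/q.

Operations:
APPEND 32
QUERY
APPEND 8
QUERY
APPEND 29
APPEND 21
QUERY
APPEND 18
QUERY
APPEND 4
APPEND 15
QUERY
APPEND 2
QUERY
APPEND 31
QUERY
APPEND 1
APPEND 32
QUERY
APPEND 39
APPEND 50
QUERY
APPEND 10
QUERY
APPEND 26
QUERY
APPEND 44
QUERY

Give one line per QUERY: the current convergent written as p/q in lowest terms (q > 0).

APPEND 32: p_0 = 32·1 + 0 = 32, q_0 = 32·0 + 1 = 1 → 32/1
APPEND 8: p_1 = 8·32 + 1 = 257, q_1 = 8·1 + 0 = 8 → 257/8
APPEND 29: p_2 = 29·257 + 32 = 7485, q_2 = 29·8 + 1 = 233 → 7485/233
APPEND 21: p_3 = 21·7485 + 257 = 157442, q_3 = 21·233 + 8 = 4901 → 157442/4901
APPEND 18: p_4 = 18·157442 + 7485 = 2841441, q_4 = 18·4901 + 233 = 88451 → 2841441/88451
APPEND 4: p_5 = 4·2841441 + 157442 = 11523206, q_5 = 4·88451 + 4901 = 358705 → 11523206/358705
APPEND 15: p_6 = 15·11523206 + 2841441 = 175689531, q_6 = 15·358705 + 88451 = 5469026 → 175689531/5469026
APPEND 2: p_7 = 2·175689531 + 11523206 = 362902268, q_7 = 2·5469026 + 358705 = 11296757 → 362902268/11296757
APPEND 31: p_8 = 31·362902268 + 175689531 = 11425659839, q_8 = 31·11296757 + 5469026 = 355668493 → 11425659839/355668493
APPEND 1: p_9 = 1·11425659839 + 362902268 = 11788562107, q_9 = 1·355668493 + 11296757 = 366965250 → 11788562107/366965250
APPEND 32: p_10 = 32·11788562107 + 11425659839 = 388659647263, q_10 = 32·366965250 + 355668493 = 12098556493 → 388659647263/12098556493
APPEND 39: p_11 = 39·388659647263 + 11788562107 = 15169514805364, q_11 = 39·12098556493 + 366965250 = 472210668477 → 15169514805364/472210668477
APPEND 50: p_12 = 50·15169514805364 + 388659647263 = 758864399915463, q_12 = 50·472210668477 + 12098556493 = 23622631980343 → 758864399915463/23622631980343
APPEND 10: p_13 = 10·758864399915463 + 15169514805364 = 7603813513959994, q_13 = 10·23622631980343 + 472210668477 = 236698530471907 → 7603813513959994/236698530471907
APPEND 26: p_14 = 26·7603813513959994 + 758864399915463 = 198458015762875307, q_14 = 26·236698530471907 + 23622631980343 = 6177784424249925 → 198458015762875307/6177784424249925
APPEND 44: p_15 = 44·198458015762875307 + 7603813513959994 = 8739756507080473502, q_15 = 44·6177784424249925 + 236698530471907 = 272059213197468607 → 8739756507080473502/272059213197468607

32/1
257/8
157442/4901
2841441/88451
175689531/5469026
362902268/11296757
11425659839/355668493
388659647263/12098556493
758864399915463/23622631980343
7603813513959994/236698530471907
198458015762875307/6177784424249925
8739756507080473502/272059213197468607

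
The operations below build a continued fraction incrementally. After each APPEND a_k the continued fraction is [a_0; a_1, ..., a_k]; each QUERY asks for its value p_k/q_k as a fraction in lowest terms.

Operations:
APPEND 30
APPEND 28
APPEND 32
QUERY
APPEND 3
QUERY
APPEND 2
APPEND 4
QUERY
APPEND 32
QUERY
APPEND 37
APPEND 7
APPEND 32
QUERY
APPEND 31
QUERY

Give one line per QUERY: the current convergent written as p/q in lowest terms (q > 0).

26942/897
81667/2719
842771/28059
27158948/904223
227156951911/7562904886
7048932735118/234685345859

APPEND 30: p_0 = 30·1 + 0 = 30, q_0 = 30·0 + 1 = 1 → 30/1
APPEND 28: p_1 = 28·30 + 1 = 841, q_1 = 28·1 + 0 = 28 → 841/28
APPEND 32: p_2 = 32·841 + 30 = 26942, q_2 = 32·28 + 1 = 897 → 26942/897
APPEND 3: p_3 = 3·26942 + 841 = 81667, q_3 = 3·897 + 28 = 2719 → 81667/2719
APPEND 2: p_4 = 2·81667 + 26942 = 190276, q_4 = 2·2719 + 897 = 6335 → 190276/6335
APPEND 4: p_5 = 4·190276 + 81667 = 842771, q_5 = 4·6335 + 2719 = 28059 → 842771/28059
APPEND 32: p_6 = 32·842771 + 190276 = 27158948, q_6 = 32·28059 + 6335 = 904223 → 27158948/904223
APPEND 37: p_7 = 37·27158948 + 842771 = 1005723847, q_7 = 37·904223 + 28059 = 33484310 → 1005723847/33484310
APPEND 7: p_8 = 7·1005723847 + 27158948 = 7067225877, q_8 = 7·33484310 + 904223 = 235294393 → 7067225877/235294393
APPEND 32: p_9 = 32·7067225877 + 1005723847 = 227156951911, q_9 = 32·235294393 + 33484310 = 7562904886 → 227156951911/7562904886
APPEND 31: p_10 = 31·227156951911 + 7067225877 = 7048932735118, q_10 = 31·7562904886 + 235294393 = 234685345859 → 7048932735118/234685345859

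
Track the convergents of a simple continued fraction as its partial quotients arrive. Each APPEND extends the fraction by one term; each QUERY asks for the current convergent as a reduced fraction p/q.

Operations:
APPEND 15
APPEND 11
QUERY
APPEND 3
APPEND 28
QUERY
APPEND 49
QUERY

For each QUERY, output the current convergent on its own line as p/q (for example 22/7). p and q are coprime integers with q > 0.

166/11
14530/963
712483/47221

APPEND 15: p_0 = 15·1 + 0 = 15, q_0 = 15·0 + 1 = 1 → 15/1
APPEND 11: p_1 = 11·15 + 1 = 166, q_1 = 11·1 + 0 = 11 → 166/11
APPEND 3: p_2 = 3·166 + 15 = 513, q_2 = 3·11 + 1 = 34 → 513/34
APPEND 28: p_3 = 28·513 + 166 = 14530, q_3 = 28·34 + 11 = 963 → 14530/963
APPEND 49: p_4 = 49·14530 + 513 = 712483, q_4 = 49·963 + 34 = 47221 → 712483/47221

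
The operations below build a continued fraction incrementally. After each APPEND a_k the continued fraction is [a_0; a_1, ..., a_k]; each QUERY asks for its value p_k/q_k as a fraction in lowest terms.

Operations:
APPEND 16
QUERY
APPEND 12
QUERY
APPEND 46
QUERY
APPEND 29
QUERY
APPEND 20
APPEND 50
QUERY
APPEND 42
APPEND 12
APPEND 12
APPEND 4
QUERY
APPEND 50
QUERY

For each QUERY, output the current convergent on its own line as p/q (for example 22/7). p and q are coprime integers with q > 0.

APPEND 16: p_0 = 16·1 + 0 = 16, q_0 = 16·0 + 1 = 1 → 16/1
APPEND 12: p_1 = 12·16 + 1 = 193, q_1 = 12·1 + 0 = 12 → 193/12
APPEND 46: p_2 = 46·193 + 16 = 8894, q_2 = 46·12 + 1 = 553 → 8894/553
APPEND 29: p_3 = 29·8894 + 193 = 258119, q_3 = 29·553 + 12 = 16049 → 258119/16049
APPEND 20: p_4 = 20·258119 + 8894 = 5171274, q_4 = 20·16049 + 553 = 321533 → 5171274/321533
APPEND 50: p_5 = 50·5171274 + 258119 = 258821819, q_5 = 50·321533 + 16049 = 16092699 → 258821819/16092699
APPEND 42: p_6 = 42·258821819 + 5171274 = 10875687672, q_6 = 42·16092699 + 321533 = 676214891 → 10875687672/676214891
APPEND 12: p_7 = 12·10875687672 + 258821819 = 130767073883, q_7 = 12·676214891 + 16092699 = 8130671391 → 130767073883/8130671391
APPEND 12: p_8 = 12·130767073883 + 10875687672 = 1580080574268, q_8 = 12·8130671391 + 676214891 = 98244271583 → 1580080574268/98244271583
APPEND 4: p_9 = 4·1580080574268 + 130767073883 = 6451089370955, q_9 = 4·98244271583 + 8130671391 = 401107757723 → 6451089370955/401107757723
APPEND 50: p_10 = 50·6451089370955 + 1580080574268 = 324134549122018, q_10 = 50·401107757723 + 98244271583 = 20153632157733 → 324134549122018/20153632157733

16/1
193/12
8894/553
258119/16049
258821819/16092699
6451089370955/401107757723
324134549122018/20153632157733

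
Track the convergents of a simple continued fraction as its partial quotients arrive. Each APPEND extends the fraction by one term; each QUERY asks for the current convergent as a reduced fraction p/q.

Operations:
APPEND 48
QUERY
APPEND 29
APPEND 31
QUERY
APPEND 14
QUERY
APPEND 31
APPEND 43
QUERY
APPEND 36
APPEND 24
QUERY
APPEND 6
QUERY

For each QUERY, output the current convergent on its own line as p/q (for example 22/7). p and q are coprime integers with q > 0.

48/1
43231/900
606627/12629
811099351/16885786
702053306647/14615622466
4241538265186/88302015491

APPEND 48: p_0 = 48·1 + 0 = 48, q_0 = 48·0 + 1 = 1 → 48/1
APPEND 29: p_1 = 29·48 + 1 = 1393, q_1 = 29·1 + 0 = 29 → 1393/29
APPEND 31: p_2 = 31·1393 + 48 = 43231, q_2 = 31·29 + 1 = 900 → 43231/900
APPEND 14: p_3 = 14·43231 + 1393 = 606627, q_3 = 14·900 + 29 = 12629 → 606627/12629
APPEND 31: p_4 = 31·606627 + 43231 = 18848668, q_4 = 31·12629 + 900 = 392399 → 18848668/392399
APPEND 43: p_5 = 43·18848668 + 606627 = 811099351, q_5 = 43·392399 + 12629 = 16885786 → 811099351/16885786
APPEND 36: p_6 = 36·811099351 + 18848668 = 29218425304, q_6 = 36·16885786 + 392399 = 608280695 → 29218425304/608280695
APPEND 24: p_7 = 24·29218425304 + 811099351 = 702053306647, q_7 = 24·608280695 + 16885786 = 14615622466 → 702053306647/14615622466
APPEND 6: p_8 = 6·702053306647 + 29218425304 = 4241538265186, q_8 = 6·14615622466 + 608280695 = 88302015491 → 4241538265186/88302015491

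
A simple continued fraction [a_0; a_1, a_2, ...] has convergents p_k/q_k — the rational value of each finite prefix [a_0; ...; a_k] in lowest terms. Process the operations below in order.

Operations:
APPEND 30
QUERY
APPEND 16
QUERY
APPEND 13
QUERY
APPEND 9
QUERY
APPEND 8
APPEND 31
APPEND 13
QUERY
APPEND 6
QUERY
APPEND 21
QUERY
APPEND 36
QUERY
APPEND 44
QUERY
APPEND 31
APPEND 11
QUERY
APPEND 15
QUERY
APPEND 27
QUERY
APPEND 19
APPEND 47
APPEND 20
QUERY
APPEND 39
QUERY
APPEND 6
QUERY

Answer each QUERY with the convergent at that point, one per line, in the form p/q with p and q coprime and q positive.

30/1
481/16
6283/209
57028/1897
187594192/6240201
1139959897/37920038
24126752029/802560999
869703032941/28930116002
38291060201433/1273727665087
13105109322252437/435933092735776
197764532403063919/6578510878770339
5352747484204978250/178055726819534929
95994923644776188844529/3193209833079778583170
3748596673330173559496324/124694674499899331176089
22587574963625817545822473/751361256832475765639704

APPEND 30: p_0 = 30·1 + 0 = 30, q_0 = 30·0 + 1 = 1 → 30/1
APPEND 16: p_1 = 16·30 + 1 = 481, q_1 = 16·1 + 0 = 16 → 481/16
APPEND 13: p_2 = 13·481 + 30 = 6283, q_2 = 13·16 + 1 = 209 → 6283/209
APPEND 9: p_3 = 9·6283 + 481 = 57028, q_3 = 9·209 + 16 = 1897 → 57028/1897
APPEND 8: p_4 = 8·57028 + 6283 = 462507, q_4 = 8·1897 + 209 = 15385 → 462507/15385
APPEND 31: p_5 = 31·462507 + 57028 = 14394745, q_5 = 31·15385 + 1897 = 478832 → 14394745/478832
APPEND 13: p_6 = 13·14394745 + 462507 = 187594192, q_6 = 13·478832 + 15385 = 6240201 → 187594192/6240201
APPEND 6: p_7 = 6·187594192 + 14394745 = 1139959897, q_7 = 6·6240201 + 478832 = 37920038 → 1139959897/37920038
APPEND 21: p_8 = 21·1139959897 + 187594192 = 24126752029, q_8 = 21·37920038 + 6240201 = 802560999 → 24126752029/802560999
APPEND 36: p_9 = 36·24126752029 + 1139959897 = 869703032941, q_9 = 36·802560999 + 37920038 = 28930116002 → 869703032941/28930116002
APPEND 44: p_10 = 44·869703032941 + 24126752029 = 38291060201433, q_10 = 44·28930116002 + 802560999 = 1273727665087 → 38291060201433/1273727665087
APPEND 31: p_11 = 31·38291060201433 + 869703032941 = 1187892569277364, q_11 = 31·1273727665087 + 28930116002 = 39514487733699 → 1187892569277364/39514487733699
APPEND 11: p_12 = 11·1187892569277364 + 38291060201433 = 13105109322252437, q_12 = 11·39514487733699 + 1273727665087 = 435933092735776 → 13105109322252437/435933092735776
APPEND 15: p_13 = 15·13105109322252437 + 1187892569277364 = 197764532403063919, q_13 = 15·435933092735776 + 39514487733699 = 6578510878770339 → 197764532403063919/6578510878770339
APPEND 27: p_14 = 27·197764532403063919 + 13105109322252437 = 5352747484204978250, q_14 = 27·6578510878770339 + 435933092735776 = 178055726819534929 → 5352747484204978250/178055726819534929
APPEND 19: p_15 = 19·5352747484204978250 + 197764532403063919 = 101899966732297650669, q_15 = 19·178055726819534929 + 6578510878770339 = 3389637320449933990 → 101899966732297650669/3389637320449933990
APPEND 47: p_16 = 47·101899966732297650669 + 5352747484204978250 = 4794651183902194559693, q_16 = 47·3389637320449933990 + 178055726819534929 = 159491009787966432459 → 4794651183902194559693/159491009787966432459
APPEND 20: p_17 = 20·4794651183902194559693 + 101899966732297650669 = 95994923644776188844529, q_17 = 20·159491009787966432459 + 3389637320449933990 = 3193209833079778583170 → 95994923644776188844529/3193209833079778583170
APPEND 39: p_18 = 39·95994923644776188844529 + 4794651183902194559693 = 3748596673330173559496324, q_18 = 39·3193209833079778583170 + 159491009787966432459 = 124694674499899331176089 → 3748596673330173559496324/124694674499899331176089
APPEND 6: p_19 = 6·3748596673330173559496324 + 95994923644776188844529 = 22587574963625817545822473, q_19 = 6·124694674499899331176089 + 3193209833079778583170 = 751361256832475765639704 → 22587574963625817545822473/751361256832475765639704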